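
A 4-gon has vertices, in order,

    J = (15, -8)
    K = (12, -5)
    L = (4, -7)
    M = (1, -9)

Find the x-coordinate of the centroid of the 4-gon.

26/3

Apply Gauss's area formula. First the cross-terms c_i = x_i·y_{i+1} − x_{i+1}·y_i:
  21, -64, -29, 127  ⇒  2A = 55, A = 27.5.
Then Σ (x_i + x_{i+1})·c_i = 1430, so x̄ = 1430 / (6·27.5) = 26/3.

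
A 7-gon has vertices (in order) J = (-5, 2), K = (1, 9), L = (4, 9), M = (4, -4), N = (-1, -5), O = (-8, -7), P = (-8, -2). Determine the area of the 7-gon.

124.5

Σ = (-47) + (-27) + (-52) + (-24) + (-33) + (-40) + (-26) = -249
Area = |Σ|/2 = 124.5.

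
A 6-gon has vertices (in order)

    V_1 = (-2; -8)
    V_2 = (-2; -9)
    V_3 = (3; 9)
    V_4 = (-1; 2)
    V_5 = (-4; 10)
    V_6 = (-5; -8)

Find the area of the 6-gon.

65

Apply Gauss's area formula: 2A = Σ (x_i·y_{i+1} − x_{i+1}·y_i), indices taken mod 6.
Σ = (2) + (9) + (15) + (-2) + (82) + (24) = 130
Area = |Σ|/2 = 65.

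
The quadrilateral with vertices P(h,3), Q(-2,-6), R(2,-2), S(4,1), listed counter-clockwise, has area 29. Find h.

-2

The doubled signed area Σ (x_i y_{i+1} − x_{i+1} y_i) is linear in h.
With h=0 it equals 44; the coefficient of h is -7 (from the two edges through P).
So -7·h + 44 = 2·29 = 58 ⇒ h = -2.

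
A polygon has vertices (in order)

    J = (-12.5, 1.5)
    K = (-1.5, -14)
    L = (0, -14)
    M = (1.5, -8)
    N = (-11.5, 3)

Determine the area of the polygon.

76

Σ = (177.25) + (21) + (21) + (-87.5) + (20.25) = 152
Area = |Σ|/2 = 76.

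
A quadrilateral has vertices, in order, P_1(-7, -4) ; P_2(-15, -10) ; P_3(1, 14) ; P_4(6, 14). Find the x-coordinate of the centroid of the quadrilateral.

-112/31

Apply Gauss's area formula. First the cross-terms c_i = x_i·y_{i+1} − x_{i+1}·y_i:
  10, -200, -70, 74  ⇒  2A = -186, A = -93.
Then Σ (x_i + x_{i+1})·c_i = 2016, so x̄ = 2016 / (6·(-93)) = -112/31.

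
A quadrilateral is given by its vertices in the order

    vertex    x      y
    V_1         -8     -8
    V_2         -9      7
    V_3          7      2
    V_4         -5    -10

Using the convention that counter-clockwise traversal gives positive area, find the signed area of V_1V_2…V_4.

-147.5

Σ = (-128) + (-67) + (-60) + (-40) = -295
Signed area = Σ/2 = -147.5 (negative ⇒ clockwise traversal).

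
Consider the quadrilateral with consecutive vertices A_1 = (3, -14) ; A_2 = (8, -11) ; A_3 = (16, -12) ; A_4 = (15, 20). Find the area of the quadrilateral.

194.5

Apply the shoelace (surveyor's) formula: 2A = Σ (x_i·y_{i+1} − x_{i+1}·y_i), indices taken mod 4.
Cross-terms: 79, 80, 500, -270  ⇒  Σ = 389
Area = |Σ|/2 = 194.5.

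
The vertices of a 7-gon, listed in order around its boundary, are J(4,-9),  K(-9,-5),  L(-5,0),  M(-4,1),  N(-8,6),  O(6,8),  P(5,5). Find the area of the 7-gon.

Apply the shoelace formula: 2A = Σ (x_i·y_{i+1} − x_{i+1}·y_i), indices taken mod 7.
Cross-terms: -101, -25, -5, -16, -100, -10, -65  ⇒  Σ = -322
Area = |Σ|/2 = 161.

161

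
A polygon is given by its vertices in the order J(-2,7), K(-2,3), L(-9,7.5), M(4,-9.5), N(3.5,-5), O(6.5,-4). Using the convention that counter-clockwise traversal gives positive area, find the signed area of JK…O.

J→K: (-2)(3) − (-2)(7) = 8
K→L: (-2)(7.5) − (-9)(3) = 12
L→M: (-9)(-9.5) − (4)(7.5) = 55.5
M→N: (4)(-5) − (3.5)(-9.5) = 13.25
N→O: (3.5)(-4) − (6.5)(-5) = 18.5
O→J: (6.5)(7) − (-2)(-4) = 37.5
Σ = 144.75
Signed area = Σ/2 = 72.375 (positive ⇒ counter-clockwise traversal).

72.375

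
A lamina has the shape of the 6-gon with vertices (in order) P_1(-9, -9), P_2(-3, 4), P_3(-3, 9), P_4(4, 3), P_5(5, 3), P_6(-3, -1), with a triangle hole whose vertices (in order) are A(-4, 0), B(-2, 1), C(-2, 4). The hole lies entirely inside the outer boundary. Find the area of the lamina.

49

Outer boundary:
Apply the surveyor's formula: 2A = Σ (x_i·y_{i+1} − x_{i+1}·y_i), indices taken mod 6.
Σ = (-63) + (-15) + (-45) + (-3) + (4) + (18) = -104
Area = |Σ|/2 = 52.
Hole:
Apply the shoelace formula: 2A = Σ (x_i·y_{i+1} − x_{i+1}·y_i), indices taken mod 3.
Σ = (-4) + (-6) + (16) = 6
Area = |Σ|/2 = 3.
Net area = 52 − 3 = 49.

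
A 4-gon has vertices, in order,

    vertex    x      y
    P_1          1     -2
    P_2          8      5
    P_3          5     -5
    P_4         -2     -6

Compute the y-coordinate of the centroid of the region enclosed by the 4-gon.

Apply the shoelace (surveyor's) formula. First the cross-terms c_i = x_i·y_{i+1} − x_{i+1}·y_i:
  21, -65, -40, 10  ⇒  2A = -74, A = -37.
Then Σ (y_i + y_{i+1})·c_i = 423, so ȳ = 423 / (6·(-37)) = -141/74.

-141/74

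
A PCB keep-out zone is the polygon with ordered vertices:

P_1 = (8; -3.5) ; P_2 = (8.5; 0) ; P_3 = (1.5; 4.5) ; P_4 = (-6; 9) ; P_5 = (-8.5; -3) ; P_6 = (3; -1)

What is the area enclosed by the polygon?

Σ = (29.75) + (38.25) + (40.5) + (94.5) + (17.5) + (-2.5) = 218
Area = |Σ|/2 = 109.

109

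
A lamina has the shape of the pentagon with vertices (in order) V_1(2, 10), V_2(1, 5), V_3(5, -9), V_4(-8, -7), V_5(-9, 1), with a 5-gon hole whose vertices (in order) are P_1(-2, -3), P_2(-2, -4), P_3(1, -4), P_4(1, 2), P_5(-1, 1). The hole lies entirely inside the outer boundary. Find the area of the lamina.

Outer boundary:
V_1→V_2: (2)(5) − (1)(10) = 0
V_2→V_3: (1)(-9) − (5)(5) = -34
V_3→V_4: (5)(-7) − (-8)(-9) = -107
V_4→V_5: (-8)(1) − (-9)(-7) = -71
V_5→V_1: (-9)(10) − (2)(1) = -92
Σ = -304
Area = |Σ|/2 = 152.
Hole:
Apply the surveyor's formula: 2A = Σ (x_i·y_{i+1} − x_{i+1}·y_i), indices taken mod 5.
P_1→P_2: (-2)(-4) − (-2)(-3) = 2
P_2→P_3: (-2)(-4) − (1)(-4) = 12
P_3→P_4: (1)(2) − (1)(-4) = 6
P_4→P_5: (1)(1) − (-1)(2) = 3
P_5→P_1: (-1)(-3) − (-2)(1) = 5
Σ = 28
Area = |Σ|/2 = 14.
Net area = 152 − 14 = 138.

138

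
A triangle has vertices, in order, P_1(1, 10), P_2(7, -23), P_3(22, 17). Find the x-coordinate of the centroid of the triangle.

Apply Gauss's area formula. First the cross-terms c_i = x_i·y_{i+1} − x_{i+1}·y_i:
  -93, 625, 203  ⇒  2A = 735, A = 367.5.
Then Σ (x_i + x_{i+1})·c_i = 22050, so x̄ = 22050 / (6·367.5) = 10.

10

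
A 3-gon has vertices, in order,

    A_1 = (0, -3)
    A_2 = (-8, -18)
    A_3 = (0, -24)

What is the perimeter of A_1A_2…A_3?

|A_1A_2| = √((-8)² + (-15)²) = √289 = 17
|A_2A_3| = √((8)² + (-6)²) = √100 = 10
|A_3A_1| = √((0)² + (21)²) = √441 = 21
Perimeter = 17 + 10 + 21 = 48.

48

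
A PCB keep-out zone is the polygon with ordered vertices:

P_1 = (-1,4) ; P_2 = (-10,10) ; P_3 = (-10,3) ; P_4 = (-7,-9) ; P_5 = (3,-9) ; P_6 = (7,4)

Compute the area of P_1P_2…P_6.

204

Σ = (30) + (70) + (111) + (90) + (75) + (32) = 408
Area = |Σ|/2 = 204.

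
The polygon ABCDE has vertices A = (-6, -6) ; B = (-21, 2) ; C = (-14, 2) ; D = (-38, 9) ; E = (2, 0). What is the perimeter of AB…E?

100

|AB| = √((-15)² + (8)²) = √289 = 17
|BC| = √((7)² + (0)²) = √49 = 7
|CD| = √((-24)² + (7)²) = √625 = 25
|DE| = √((40)² + (-9)²) = √1681 = 41
|EA| = √((-8)² + (-6)²) = √100 = 10
Perimeter = 17 + 7 + 25 + 41 + 10 = 100.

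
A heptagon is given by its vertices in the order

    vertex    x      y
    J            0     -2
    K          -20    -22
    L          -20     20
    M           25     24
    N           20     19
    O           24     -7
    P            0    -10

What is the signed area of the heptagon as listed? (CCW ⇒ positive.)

Apply the surveyor's formula: 2A = Σ (x_i·y_{i+1} − x_{i+1}·y_i), indices taken mod 7.
Σ = (-40) + (-840) + (-980) + (-5) + (-596) + (-240) + (0) = -2701
Signed area = Σ/2 = -1350.5 (negative ⇒ clockwise traversal).

-1350.5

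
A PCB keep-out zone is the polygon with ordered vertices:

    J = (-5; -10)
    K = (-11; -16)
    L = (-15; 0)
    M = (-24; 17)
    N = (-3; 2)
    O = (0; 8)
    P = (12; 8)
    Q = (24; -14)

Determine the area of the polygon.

656

Apply the surveyor's formula: 2A = Σ (x_i·y_{i+1} − x_{i+1}·y_i), indices taken mod 8.
J→K: (-5)(-16) − (-11)(-10) = -30
K→L: (-11)(0) − (-15)(-16) = -240
L→M: (-15)(17) − (-24)(0) = -255
M→N: (-24)(2) − (-3)(17) = 3
N→O: (-3)(8) − (0)(2) = -24
O→P: (0)(8) − (12)(8) = -96
P→Q: (12)(-14) − (24)(8) = -360
Q→J: (24)(-10) − (-5)(-14) = -310
Σ = -1312
Area = |Σ|/2 = 656.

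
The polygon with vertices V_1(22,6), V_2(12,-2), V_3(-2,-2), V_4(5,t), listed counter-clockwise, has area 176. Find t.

-19

The doubled signed area Σ (x_i y_{i+1} − x_{i+1} y_i) is linear in t.
With t=0 it equals -104; the coefficient of t is -24 (from the two edges through V_4).
So -24·t + -104 = 2·176 = 352 ⇒ t = -19.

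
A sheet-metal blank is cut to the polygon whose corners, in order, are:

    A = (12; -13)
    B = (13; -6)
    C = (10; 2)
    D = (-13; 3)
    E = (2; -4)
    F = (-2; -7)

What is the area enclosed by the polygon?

186.5

Σ = (97) + (86) + (56) + (46) + (-22) + (110) = 373
Area = |Σ|/2 = 186.5.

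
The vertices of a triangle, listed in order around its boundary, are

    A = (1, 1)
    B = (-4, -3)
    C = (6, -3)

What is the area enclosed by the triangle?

Apply the shoelace (surveyor's) formula: 2A = Σ (x_i·y_{i+1} − x_{i+1}·y_i), indices taken mod 3.
Σ = (1) + (30) + (9) = 40
Area = |Σ|/2 = 20.

20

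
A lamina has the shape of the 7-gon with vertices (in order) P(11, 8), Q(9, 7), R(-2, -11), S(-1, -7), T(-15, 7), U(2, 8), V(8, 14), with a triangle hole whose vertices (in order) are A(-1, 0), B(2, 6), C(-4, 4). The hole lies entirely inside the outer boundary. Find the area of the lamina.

209.5

Outer boundary:
Apply the shoelace (surveyor's) formula: 2A = Σ (x_i·y_{i+1} − x_{i+1}·y_i), indices taken mod 7.
Σ = (5) + (-85) + (3) + (-112) + (-134) + (-36) + (-90) = -449
Area = |Σ|/2 = 224.5.
Hole:
Apply the shoelace formula: 2A = Σ (x_i·y_{i+1} − x_{i+1}·y_i), indices taken mod 3.
Σ = (-6) + (32) + (4) = 30
Area = |Σ|/2 = 15.
Net area = 224.5 − 15 = 209.5.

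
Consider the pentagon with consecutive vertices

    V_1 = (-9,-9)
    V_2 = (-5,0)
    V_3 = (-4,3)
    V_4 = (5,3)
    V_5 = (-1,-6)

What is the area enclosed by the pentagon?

79.5

Σ = (-45) + (-15) + (-27) + (-27) + (-45) = -159
Area = |Σ|/2 = 79.5.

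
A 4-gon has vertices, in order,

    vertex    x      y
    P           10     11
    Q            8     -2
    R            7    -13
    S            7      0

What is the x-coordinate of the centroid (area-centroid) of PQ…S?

7.9

Apply the surveyor's formula. First the cross-terms c_i = x_i·y_{i+1} − x_{i+1}·y_i:
  -108, -90, 91, 77  ⇒  2A = -30, A = -15.
Then Σ (x_i + x_{i+1})·c_i = -711, so x̄ = -711 / (6·(-15)) = 7.9.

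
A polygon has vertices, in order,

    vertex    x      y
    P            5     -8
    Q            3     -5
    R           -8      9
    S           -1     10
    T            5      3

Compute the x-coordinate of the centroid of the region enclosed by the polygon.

Apply Gauss's area formula. First the cross-terms c_i = x_i·y_{i+1} − x_{i+1}·y_i:
  -1, -13, -71, -53, -55  ⇒  2A = -193, A = -96.5.
Then Σ (x_i + x_{i+1})·c_i = -66, so x̄ = -66 / (6·(-96.5)) = 22/193.

22/193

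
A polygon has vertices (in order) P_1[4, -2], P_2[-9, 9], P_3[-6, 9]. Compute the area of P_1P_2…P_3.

Σ = (18) + (-27) + (-24) = -33
Area = |Σ|/2 = 16.5.

16.5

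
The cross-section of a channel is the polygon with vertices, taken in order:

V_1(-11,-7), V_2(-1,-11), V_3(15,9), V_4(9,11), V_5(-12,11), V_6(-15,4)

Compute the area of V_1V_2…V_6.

V_1→V_2: (-11)(-11) − (-1)(-7) = 114
V_2→V_3: (-1)(9) − (15)(-11) = 156
V_3→V_4: (15)(11) − (9)(9) = 84
V_4→V_5: (9)(11) − (-12)(11) = 231
V_5→V_6: (-12)(4) − (-15)(11) = 117
V_6→V_1: (-15)(-7) − (-11)(4) = 149
Σ = 851
Area = |Σ|/2 = 425.5.

425.5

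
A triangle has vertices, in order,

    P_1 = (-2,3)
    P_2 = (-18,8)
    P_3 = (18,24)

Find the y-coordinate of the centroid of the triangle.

Apply the shoelace (surveyor's) formula. First the cross-terms c_i = x_i·y_{i+1} − x_{i+1}·y_i:
  38, -576, 102  ⇒  2A = -436, A = -218.
Then Σ (y_i + y_{i+1})·c_i = -15260, so ȳ = -15260 / (6·(-218)) = 35/3.

35/3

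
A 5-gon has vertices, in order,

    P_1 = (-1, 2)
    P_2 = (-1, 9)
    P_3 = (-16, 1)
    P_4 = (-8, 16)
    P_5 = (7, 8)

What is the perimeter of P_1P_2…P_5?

|P_1P_2| = √((0)² + (7)²) = √49 = 7
|P_2P_3| = √((-15)² + (-8)²) = √289 = 17
|P_3P_4| = √((8)² + (15)²) = √289 = 17
|P_4P_5| = √((15)² + (-8)²) = √289 = 17
|P_5P_1| = √((-8)² + (-6)²) = √100 = 10
Perimeter = 7 + 17 + 17 + 17 + 10 = 68.

68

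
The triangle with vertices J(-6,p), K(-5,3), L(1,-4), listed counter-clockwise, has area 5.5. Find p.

Write out the shoelace sum; only the two edges meeting at J involve p:
2·Area = [(1·p − (-6)·(-4)) + ((-6)·3 − (-5)·p)] + 17
       = 6·p + -25 = 11
⇒ p = 6.

6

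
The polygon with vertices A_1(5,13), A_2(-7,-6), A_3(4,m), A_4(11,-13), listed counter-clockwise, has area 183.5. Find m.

The doubled signed area Σ (x_i y_{i+1} − x_{i+1} y_i) is linear in m.
With m=0 it equals 241; the coefficient of m is -18 (from the two edges through A_3).
So -18·m + 241 = 2·183.5 = 367 ⇒ m = -7.

-7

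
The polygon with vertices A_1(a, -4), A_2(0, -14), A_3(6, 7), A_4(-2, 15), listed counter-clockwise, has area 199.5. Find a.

-7

The doubled signed area Σ (x_i y_{i+1} − x_{i+1} y_i) is linear in a.
With a=0 it equals 196; the coefficient of a is -29 (from the two edges through A_1).
So -29·a + 196 = 2·199.5 = 399 ⇒ a = -7.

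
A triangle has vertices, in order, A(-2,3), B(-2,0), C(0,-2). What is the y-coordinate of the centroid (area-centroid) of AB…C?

1/3

Apply Gauss's area formula. First the cross-terms c_i = x_i·y_{i+1} − x_{i+1}·y_i:
  6, 4, -4  ⇒  2A = 6, A = 3.
Then Σ (y_i + y_{i+1})·c_i = 6, so ȳ = 6 / (6·3) = 1/3.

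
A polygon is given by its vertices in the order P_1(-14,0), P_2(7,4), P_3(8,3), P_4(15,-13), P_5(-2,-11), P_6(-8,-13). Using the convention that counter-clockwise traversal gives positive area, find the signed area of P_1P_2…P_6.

Apply the shoelace formula: 2A = Σ (x_i·y_{i+1} − x_{i+1}·y_i), indices taken mod 6.
Cross-terms: -56, -11, -149, -191, -62, -182  ⇒  Σ = -651
Signed area = Σ/2 = -325.5 (negative ⇒ clockwise traversal).

-325.5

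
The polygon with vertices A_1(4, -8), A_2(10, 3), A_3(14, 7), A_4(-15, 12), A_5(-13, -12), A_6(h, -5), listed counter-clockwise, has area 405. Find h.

The doubled signed area Σ (x_i y_{i+1} − x_{i+1} y_i) is linear in h.
With h=0 it equals 814; the coefficient of h is 4 (from the two edges through A_6).
So 4·h + 814 = 2·405 = 810 ⇒ h = -1.

-1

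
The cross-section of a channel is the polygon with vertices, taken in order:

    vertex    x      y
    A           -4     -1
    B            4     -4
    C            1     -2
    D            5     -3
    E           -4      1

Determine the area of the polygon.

Apply the shoelace (surveyor's) formula: 2A = Σ (x_i·y_{i+1} − x_{i+1}·y_i), indices taken mod 5.
Cross-terms: 20, -4, 7, -7, 8  ⇒  Σ = 24
Area = |Σ|/2 = 12.

12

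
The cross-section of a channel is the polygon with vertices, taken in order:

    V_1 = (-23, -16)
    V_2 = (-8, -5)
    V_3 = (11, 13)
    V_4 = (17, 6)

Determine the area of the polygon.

175.5

Σ = (-13) + (-49) + (-155) + (-134) = -351
Area = |Σ|/2 = 175.5.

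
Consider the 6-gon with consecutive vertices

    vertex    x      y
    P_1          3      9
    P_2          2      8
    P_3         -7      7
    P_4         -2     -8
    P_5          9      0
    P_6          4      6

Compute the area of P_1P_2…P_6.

Σ = (6) + (70) + (70) + (72) + (54) + (18) = 290
Area = |Σ|/2 = 145.

145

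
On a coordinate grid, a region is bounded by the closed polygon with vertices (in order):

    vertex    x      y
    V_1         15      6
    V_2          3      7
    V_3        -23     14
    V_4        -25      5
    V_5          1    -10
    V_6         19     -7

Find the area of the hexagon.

Apply Gauss's area formula: 2A = Σ (x_i·y_{i+1} − x_{i+1}·y_i), indices taken mod 6.
Cross-terms: 87, 203, 235, 245, 183, 219  ⇒  Σ = 1172
Area = |Σ|/2 = 586.

586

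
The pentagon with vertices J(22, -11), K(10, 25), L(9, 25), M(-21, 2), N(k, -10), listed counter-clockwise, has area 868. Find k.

-6

Write out the shoelace sum; only the two edges meeting at N involve k:
2·Area = [((-21)·(-10) − k·2) + (k·(-11) − 22·(-10))] + 1228
       = -13·k + 1658 = 1736
⇒ k = -6.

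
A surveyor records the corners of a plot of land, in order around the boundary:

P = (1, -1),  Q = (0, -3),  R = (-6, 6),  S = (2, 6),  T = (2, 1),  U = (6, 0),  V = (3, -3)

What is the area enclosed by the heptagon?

51.5

Apply the shoelace formula: 2A = Σ (x_i·y_{i+1} − x_{i+1}·y_i), indices taken mod 7.
P→Q: (1)(-3) − (0)(-1) = -3
Q→R: (0)(6) − (-6)(-3) = -18
R→S: (-6)(6) − (2)(6) = -48
S→T: (2)(1) − (2)(6) = -10
T→U: (2)(0) − (6)(1) = -6
U→V: (6)(-3) − (3)(0) = -18
V→P: (3)(-1) − (1)(-3) = 0
Σ = -103
Area = |Σ|/2 = 51.5.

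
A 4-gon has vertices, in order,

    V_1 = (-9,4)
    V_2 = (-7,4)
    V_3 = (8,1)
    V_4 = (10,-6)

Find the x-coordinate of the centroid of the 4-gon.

Apply the shoelace (surveyor's) formula. First the cross-terms c_i = x_i·y_{i+1} − x_{i+1}·y_i:
  -8, -39, -58, -14  ⇒  2A = -119, A = -59.5.
Then Σ (x_i + x_{i+1})·c_i = -969, so x̄ = -969 / (6·(-59.5)) = 19/7.

19/7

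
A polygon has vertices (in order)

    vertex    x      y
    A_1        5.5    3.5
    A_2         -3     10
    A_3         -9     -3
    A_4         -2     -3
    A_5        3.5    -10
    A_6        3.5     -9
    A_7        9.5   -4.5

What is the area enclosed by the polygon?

173.625

Σ = (65.5) + (99) + (21) + (30.5) + (3.5) + (69.75) + (58) = 347.25
Area = |Σ|/2 = 173.625.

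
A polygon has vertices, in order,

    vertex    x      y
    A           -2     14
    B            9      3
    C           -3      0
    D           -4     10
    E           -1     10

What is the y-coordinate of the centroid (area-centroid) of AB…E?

Apply the surveyor's formula. First the cross-terms c_i = x_i·y_{i+1} − x_{i+1}·y_i:
  -132, 9, -30, -30, 6  ⇒  2A = -177, A = -88.5.
Then Σ (y_i + y_{i+1})·c_i = -2973, so ȳ = -2973 / (6·(-88.5)) = 991/177.

991/177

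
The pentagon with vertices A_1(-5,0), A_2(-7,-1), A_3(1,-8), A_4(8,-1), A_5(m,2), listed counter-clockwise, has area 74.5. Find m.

-2

The doubled signed area Σ (x_i y_{i+1} − x_{i+1} y_i) is linear in m.
With m=0 it equals 151; the coefficient of m is 1 (from the two edges through A_5).
So 1·m + 151 = 2·74.5 = 149 ⇒ m = -2.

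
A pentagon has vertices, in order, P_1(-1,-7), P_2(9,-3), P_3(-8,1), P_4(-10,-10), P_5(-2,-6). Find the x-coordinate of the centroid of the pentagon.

-179/63

Apply the shoelace formula. First the cross-terms c_i = x_i·y_{i+1} − x_{i+1}·y_i:
  66, -15, 90, 40, 8  ⇒  2A = 189, A = 94.5.
Then Σ (x_i + x_{i+1})·c_i = -1611, so x̄ = -1611 / (6·94.5) = -179/63.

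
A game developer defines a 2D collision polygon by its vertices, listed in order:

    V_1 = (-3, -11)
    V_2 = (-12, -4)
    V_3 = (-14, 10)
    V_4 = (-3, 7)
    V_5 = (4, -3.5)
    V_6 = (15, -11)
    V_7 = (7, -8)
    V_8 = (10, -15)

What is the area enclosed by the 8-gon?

298

Apply the shoelace formula: 2A = Σ (x_i·y_{i+1} − x_{i+1}·y_i), indices taken mod 8.
Σ = (-120) + (-176) + (-68) + (-17.5) + (8.5) + (-43) + (-25) + (-155) = -596
Area = |Σ|/2 = 298.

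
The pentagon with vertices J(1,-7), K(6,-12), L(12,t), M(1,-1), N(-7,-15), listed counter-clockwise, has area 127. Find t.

The doubled signed area Σ (x_i y_{i+1} − x_{i+1} y_i) is linear in t.
With t=0 it equals 204; the coefficient of t is 5 (from the two edges through L).
So 5·t + 204 = 2·127 = 254 ⇒ t = 10.

10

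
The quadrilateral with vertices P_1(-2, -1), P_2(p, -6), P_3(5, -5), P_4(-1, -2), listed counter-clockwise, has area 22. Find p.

-5

Write out the shoelace sum; only the two edges meeting at P_2 involve p:
2·Area = [((-2)·(-6) − p·(-1)) + (p·(-5) − 5·(-6))] + -18
       = -4·p + 24 = 44
⇒ p = -5.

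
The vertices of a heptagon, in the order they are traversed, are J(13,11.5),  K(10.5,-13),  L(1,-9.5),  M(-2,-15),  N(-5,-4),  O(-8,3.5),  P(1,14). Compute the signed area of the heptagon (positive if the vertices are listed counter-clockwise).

J→K: (13)(-13) − (10.5)(11.5) = -289.75
K→L: (10.5)(-9.5) − (1)(-13) = -86.75
L→M: (1)(-15) − (-2)(-9.5) = -34
M→N: (-2)(-4) − (-5)(-15) = -67
N→O: (-5)(3.5) − (-8)(-4) = -49.5
O→P: (-8)(14) − (1)(3.5) = -115.5
P→J: (1)(11.5) − (13)(14) = -170.5
Σ = -813
Signed area = Σ/2 = -406.5 (negative ⇒ clockwise traversal).

-406.5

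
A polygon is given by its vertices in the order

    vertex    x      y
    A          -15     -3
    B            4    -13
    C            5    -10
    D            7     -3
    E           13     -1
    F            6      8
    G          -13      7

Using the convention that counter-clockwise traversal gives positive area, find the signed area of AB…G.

Apply the shoelace (surveyor's) formula: 2A = Σ (x_i·y_{i+1} − x_{i+1}·y_i), indices taken mod 7.
Cross-terms: 207, 25, 55, 32, 110, 146, 144  ⇒  Σ = 719
Signed area = Σ/2 = 359.5 (positive ⇒ counter-clockwise traversal).

359.5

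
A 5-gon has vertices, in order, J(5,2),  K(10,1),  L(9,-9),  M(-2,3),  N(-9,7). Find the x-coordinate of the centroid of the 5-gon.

658/145

Apply the surveyor's formula. First the cross-terms c_i = x_i·y_{i+1} − x_{i+1}·y_i:
  -15, -99, 9, 13, -53  ⇒  2A = -145, A = -72.5.
Then Σ (x_i + x_{i+1})·c_i = -1974, so x̄ = -1974 / (6·(-72.5)) = 658/145.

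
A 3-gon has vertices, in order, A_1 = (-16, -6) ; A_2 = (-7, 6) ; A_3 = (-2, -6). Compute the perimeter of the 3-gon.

|A_1A_2| = √((9)² + (12)²) = √225 = 15
|A_2A_3| = √((5)² + (-12)²) = √169 = 13
|A_3A_1| = √((-14)² + (0)²) = √196 = 14
Perimeter = 15 + 13 + 14 = 42.

42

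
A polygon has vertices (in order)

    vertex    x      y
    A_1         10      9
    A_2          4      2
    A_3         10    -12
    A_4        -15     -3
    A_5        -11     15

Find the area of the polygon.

Σ = (-16) + (-68) + (-210) + (-258) + (-249) = -801
Area = |Σ|/2 = 400.5.

400.5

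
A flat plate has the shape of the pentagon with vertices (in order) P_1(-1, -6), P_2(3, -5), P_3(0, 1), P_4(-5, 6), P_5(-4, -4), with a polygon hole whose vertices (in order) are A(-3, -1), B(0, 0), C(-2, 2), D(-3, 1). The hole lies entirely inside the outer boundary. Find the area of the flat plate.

Outer boundary:
Σ = (23) + (3) + (5) + (44) + (20) = 95
Area = |Σ|/2 = 47.5.
Hole:
A→B: (-3)(0) − (0)(-1) = 0
B→C: (0)(2) − (-2)(0) = 0
C→D: (-2)(1) − (-3)(2) = 4
D→A: (-3)(-1) − (-3)(1) = 6
Σ = 10
Area = |Σ|/2 = 5.
Net area = 47.5 − 5 = 42.5.

42.5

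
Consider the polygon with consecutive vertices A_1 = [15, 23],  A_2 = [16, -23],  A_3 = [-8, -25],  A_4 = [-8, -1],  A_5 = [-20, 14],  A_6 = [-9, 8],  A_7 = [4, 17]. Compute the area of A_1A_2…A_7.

Apply the shoelace (surveyor's) formula: 2A = Σ (x_i·y_{i+1} − x_{i+1}·y_i), indices taken mod 7.
Σ = (-713) + (-584) + (-192) + (-132) + (-34) + (-185) + (-163) = -2003
Area = |Σ|/2 = 1001.5.

1001.5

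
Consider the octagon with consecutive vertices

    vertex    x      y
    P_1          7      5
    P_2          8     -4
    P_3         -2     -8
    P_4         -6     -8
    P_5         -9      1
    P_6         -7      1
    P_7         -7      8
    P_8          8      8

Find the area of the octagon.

Σ = (-68) + (-72) + (-32) + (-78) + (-2) + (-49) + (-120) + (-16) = -437
Area = |Σ|/2 = 218.5.

218.5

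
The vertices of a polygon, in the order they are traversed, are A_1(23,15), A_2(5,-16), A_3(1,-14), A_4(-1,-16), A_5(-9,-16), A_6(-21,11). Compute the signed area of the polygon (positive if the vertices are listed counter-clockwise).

Apply the shoelace formula: 2A = Σ (x_i·y_{i+1} − x_{i+1}·y_i), indices taken mod 6.
Cross-terms: -443, -54, -30, -128, -435, -568  ⇒  Σ = -1658
Signed area = Σ/2 = -829 (negative ⇒ clockwise traversal).

-829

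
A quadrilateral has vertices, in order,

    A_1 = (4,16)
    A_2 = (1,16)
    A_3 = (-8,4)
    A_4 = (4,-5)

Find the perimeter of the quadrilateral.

|A_1A_2| = √((-3)² + (0)²) = √9 = 3
|A_2A_3| = √((-9)² + (-12)²) = √225 = 15
|A_3A_4| = √((12)² + (-9)²) = √225 = 15
|A_4A_1| = √((0)² + (21)²) = √441 = 21
Perimeter = 3 + 15 + 15 + 21 = 54.

54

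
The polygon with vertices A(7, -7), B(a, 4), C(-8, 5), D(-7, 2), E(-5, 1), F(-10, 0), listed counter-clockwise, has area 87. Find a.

Write out the shoelace sum; only the two edges meeting at B involve a:
2·Area = [(7·4 − a·(-7)) + (a·5 − (-8)·4)] + 102
       = 12·a + 162 = 174
⇒ a = 1.

1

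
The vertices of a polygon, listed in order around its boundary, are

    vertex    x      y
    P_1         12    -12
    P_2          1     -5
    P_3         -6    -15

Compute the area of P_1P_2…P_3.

P_1→P_2: (12)(-5) − (1)(-12) = -48
P_2→P_3: (1)(-15) − (-6)(-5) = -45
P_3→P_1: (-6)(-12) − (12)(-15) = 252
Σ = 159
Area = |Σ|/2 = 79.5.

79.5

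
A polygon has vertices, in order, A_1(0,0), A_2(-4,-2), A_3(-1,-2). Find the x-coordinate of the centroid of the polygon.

Apply the surveyor's formula. First the cross-terms c_i = x_i·y_{i+1} − x_{i+1}·y_i:
  0, 6, 0  ⇒  2A = 6, A = 3.
Then Σ (x_i + x_{i+1})·c_i = -30, so x̄ = -30 / (6·3) = -5/3.

-5/3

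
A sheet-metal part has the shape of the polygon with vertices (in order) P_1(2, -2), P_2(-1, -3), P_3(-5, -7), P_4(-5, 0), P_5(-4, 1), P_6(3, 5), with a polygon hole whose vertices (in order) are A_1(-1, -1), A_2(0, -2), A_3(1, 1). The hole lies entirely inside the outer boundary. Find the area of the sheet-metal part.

Outer boundary:
Σ = (-8) + (-8) + (-35) + (-5) + (-23) + (-16) = -95
Area = |Σ|/2 = 47.5.
Hole:
Apply Gauss's area formula: 2A = Σ (x_i·y_{i+1} − x_{i+1}·y_i), indices taken mod 3.
A_1→A_2: (-1)(-2) − (0)(-1) = 2
A_2→A_3: (0)(1) − (1)(-2) = 2
A_3→A_1: (1)(-1) − (-1)(1) = 0
Σ = 4
Area = |Σ|/2 = 2.
Net area = 47.5 − 2 = 45.5.

45.5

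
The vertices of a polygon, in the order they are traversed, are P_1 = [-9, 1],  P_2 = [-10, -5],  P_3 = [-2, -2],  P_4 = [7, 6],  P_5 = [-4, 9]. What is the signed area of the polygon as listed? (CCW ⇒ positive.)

P_1→P_2: (-9)(-5) − (-10)(1) = 55
P_2→P_3: (-10)(-2) − (-2)(-5) = 10
P_3→P_4: (-2)(6) − (7)(-2) = 2
P_4→P_5: (7)(9) − (-4)(6) = 87
P_5→P_1: (-4)(1) − (-9)(9) = 77
Σ = 231
Signed area = Σ/2 = 115.5 (positive ⇒ counter-clockwise traversal).

115.5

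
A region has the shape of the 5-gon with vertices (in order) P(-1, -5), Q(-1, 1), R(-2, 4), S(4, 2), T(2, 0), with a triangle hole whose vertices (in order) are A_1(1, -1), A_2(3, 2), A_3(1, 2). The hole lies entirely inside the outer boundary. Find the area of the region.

Outer boundary:
P→Q: (-1)(1) − (-1)(-5) = -6
Q→R: (-1)(4) − (-2)(1) = -2
R→S: (-2)(2) − (4)(4) = -20
S→T: (4)(0) − (2)(2) = -4
T→P: (2)(-5) − (-1)(0) = -10
Σ = -42
Area = |Σ|/2 = 21.
Hole:
Cross-terms: 5, 4, -3  ⇒  Σ = 6
Area = |Σ|/2 = 3.
Net area = 21 − 3 = 18.

18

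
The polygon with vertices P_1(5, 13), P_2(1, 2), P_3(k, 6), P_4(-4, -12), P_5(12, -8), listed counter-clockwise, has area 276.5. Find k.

-11

The doubled signed area Σ (x_i y_{i+1} − x_{i+1} y_i) is linear in k.
With k=0 it equals 399; the coefficient of k is -14 (from the two edges through P_3).
So -14·k + 399 = 2·276.5 = 553 ⇒ k = -11.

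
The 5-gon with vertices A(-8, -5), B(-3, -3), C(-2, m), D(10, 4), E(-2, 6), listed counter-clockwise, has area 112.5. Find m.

The doubled signed area Σ (x_i y_{i+1} − x_{i+1} y_i) is linear in m.
With m=0 it equals 121; the coefficient of m is -13 (from the two edges through C).
So -13·m + 121 = 2·112.5 = 225 ⇒ m = -8.

-8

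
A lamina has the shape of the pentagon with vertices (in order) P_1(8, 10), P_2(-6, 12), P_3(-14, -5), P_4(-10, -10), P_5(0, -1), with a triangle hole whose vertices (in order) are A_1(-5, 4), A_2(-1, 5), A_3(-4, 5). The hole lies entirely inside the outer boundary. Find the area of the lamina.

Outer boundary:
Σ = (156) + (198) + (90) + (10) + (8) = 462
Area = |Σ|/2 = 231.
Hole:
Apply the surveyor's formula: 2A = Σ (x_i·y_{i+1} − x_{i+1}·y_i), indices taken mod 3.
Cross-terms: -21, 15, 9  ⇒  Σ = 3
Area = |Σ|/2 = 1.5.
Net area = 231 − 1.5 = 229.5.

229.5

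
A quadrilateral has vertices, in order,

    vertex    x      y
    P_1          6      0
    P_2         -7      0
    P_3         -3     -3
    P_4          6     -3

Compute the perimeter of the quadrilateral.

|P_1P_2| = √((-13)² + (0)²) = √169 = 13
|P_2P_3| = √((4)² + (-3)²) = √25 = 5
|P_3P_4| = √((9)² + (0)²) = √81 = 9
|P_4P_1| = √((0)² + (3)²) = √9 = 3
Perimeter = 13 + 5 + 9 + 3 = 30.

30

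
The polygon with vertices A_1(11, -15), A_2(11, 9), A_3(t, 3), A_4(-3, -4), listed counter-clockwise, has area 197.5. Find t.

0

Write out the shoelace sum; only the two edges meeting at A_3 involve t:
2·Area = [(11·3 − t·9) + (t·(-4) − (-3)·3)] + 353
       = -13·t + 395 = 395
⇒ t = 0.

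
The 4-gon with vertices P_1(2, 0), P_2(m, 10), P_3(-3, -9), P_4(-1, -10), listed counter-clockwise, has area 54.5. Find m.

The doubled signed area Σ (x_i y_{i+1} − x_{i+1} y_i) is linear in m.
With m=0 it equals 91; the coefficient of m is -9 (from the two edges through P_2).
So -9·m + 91 = 2·54.5 = 109 ⇒ m = -2.

-2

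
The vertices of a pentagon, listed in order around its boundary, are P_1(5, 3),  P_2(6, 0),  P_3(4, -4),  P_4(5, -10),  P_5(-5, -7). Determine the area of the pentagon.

Σ = (-18) + (-24) + (-20) + (-85) + (20) = -127
Area = |Σ|/2 = 63.5.

63.5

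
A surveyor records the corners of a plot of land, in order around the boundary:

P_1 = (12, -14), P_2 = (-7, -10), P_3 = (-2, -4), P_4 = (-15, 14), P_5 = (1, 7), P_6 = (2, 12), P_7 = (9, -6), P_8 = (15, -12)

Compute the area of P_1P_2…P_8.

311.5

Apply the surveyor's formula: 2A = Σ (x_i·y_{i+1} − x_{i+1}·y_i), indices taken mod 8.
Σ = (-218) + (8) + (-88) + (-119) + (-2) + (-120) + (-18) + (-66) = -623
Area = |Σ|/2 = 311.5.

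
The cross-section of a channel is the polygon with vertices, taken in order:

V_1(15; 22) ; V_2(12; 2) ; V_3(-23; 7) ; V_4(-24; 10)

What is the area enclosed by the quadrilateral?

Apply the shoelace formula: 2A = Σ (x_i·y_{i+1} − x_{i+1}·y_i), indices taken mod 4.
V_1→V_2: (15)(2) − (12)(22) = -234
V_2→V_3: (12)(7) − (-23)(2) = 130
V_3→V_4: (-23)(10) − (-24)(7) = -62
V_4→V_1: (-24)(22) − (15)(10) = -678
Σ = -844
Area = |Σ|/2 = 422.

422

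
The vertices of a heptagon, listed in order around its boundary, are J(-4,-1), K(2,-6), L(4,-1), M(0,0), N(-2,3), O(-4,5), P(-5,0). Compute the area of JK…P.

Apply Gauss's area formula: 2A = Σ (x_i·y_{i+1} − x_{i+1}·y_i), indices taken mod 7.
Σ = (26) + (22) + (0) + (0) + (2) + (25) + (5) = 80
Area = |Σ|/2 = 40.

40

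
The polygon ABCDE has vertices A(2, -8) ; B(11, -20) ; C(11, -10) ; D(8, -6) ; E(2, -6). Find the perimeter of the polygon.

|AB| = √((9)² + (-12)²) = √225 = 15
|BC| = √((0)² + (10)²) = √100 = 10
|CD| = √((-3)² + (4)²) = √25 = 5
|DE| = √((-6)² + (0)²) = √36 = 6
|EA| = √((0)² + (-2)²) = √4 = 2
Perimeter = 15 + 10 + 5 + 6 + 2 = 38.

38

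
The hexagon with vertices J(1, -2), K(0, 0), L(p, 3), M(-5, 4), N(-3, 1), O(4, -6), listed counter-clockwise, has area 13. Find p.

-2

Write out the shoelace sum; only the two edges meeting at L involve p:
2·Area = [(0·3 − p·0) + (p·4 − (-5)·3)] + 19
       = 4·p + 34 = 26
⇒ p = -2.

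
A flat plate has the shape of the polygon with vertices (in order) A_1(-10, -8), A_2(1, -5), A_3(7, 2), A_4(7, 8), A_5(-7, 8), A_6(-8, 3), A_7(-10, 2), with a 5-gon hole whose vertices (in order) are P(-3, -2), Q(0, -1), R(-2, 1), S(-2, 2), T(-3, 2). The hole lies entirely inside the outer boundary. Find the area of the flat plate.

Outer boundary:
Apply Gauss's area formula: 2A = Σ (x_i·y_{i+1} − x_{i+1}·y_i), indices taken mod 7.
Cross-terms: 58, 37, 42, 112, 43, 14, 100  ⇒  Σ = 406
Area = |Σ|/2 = 203.
Hole:
Σ = (3) + (-2) + (-2) + (2) + (12) = 13
Area = |Σ|/2 = 6.5.
Net area = 203 − 6.5 = 196.5.

196.5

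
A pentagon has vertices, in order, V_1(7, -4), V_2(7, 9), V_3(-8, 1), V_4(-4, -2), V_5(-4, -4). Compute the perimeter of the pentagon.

48

|V_1V_2| = √((0)² + (13)²) = √169 = 13
|V_2V_3| = √((-15)² + (-8)²) = √289 = 17
|V_3V_4| = √((4)² + (-3)²) = √25 = 5
|V_4V_5| = √((0)² + (-2)²) = √4 = 2
|V_5V_1| = √((11)² + (0)²) = √121 = 11
Perimeter = 13 + 17 + 5 + 2 + 11 = 48.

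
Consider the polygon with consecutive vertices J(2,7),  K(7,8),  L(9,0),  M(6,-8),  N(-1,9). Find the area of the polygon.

Apply the surveyor's formula: 2A = Σ (x_i·y_{i+1} − x_{i+1}·y_i), indices taken mod 5.
Σ = (-33) + (-72) + (-72) + (46) + (-25) = -156
Area = |Σ|/2 = 78.

78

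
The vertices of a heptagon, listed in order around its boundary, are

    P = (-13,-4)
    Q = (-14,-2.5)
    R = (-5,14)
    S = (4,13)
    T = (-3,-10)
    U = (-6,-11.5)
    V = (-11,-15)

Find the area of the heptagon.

Σ = (-23.5) + (-208.5) + (-121) + (-1) + (-25.5) + (-36.5) + (-151) = -567
Area = |Σ|/2 = 283.5.

283.5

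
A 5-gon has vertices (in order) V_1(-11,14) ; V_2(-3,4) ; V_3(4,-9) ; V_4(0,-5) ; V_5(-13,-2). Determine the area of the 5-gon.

140

Apply the surveyor's formula: 2A = Σ (x_i·y_{i+1} − x_{i+1}·y_i), indices taken mod 5.
V_1→V_2: (-11)(4) − (-3)(14) = -2
V_2→V_3: (-3)(-9) − (4)(4) = 11
V_3→V_4: (4)(-5) − (0)(-9) = -20
V_4→V_5: (0)(-2) − (-13)(-5) = -65
V_5→V_1: (-13)(14) − (-11)(-2) = -204
Σ = -280
Area = |Σ|/2 = 140.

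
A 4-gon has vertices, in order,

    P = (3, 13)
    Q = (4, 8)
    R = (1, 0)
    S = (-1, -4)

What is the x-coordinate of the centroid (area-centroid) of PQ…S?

Apply the shoelace (surveyor's) formula. First the cross-terms c_i = x_i·y_{i+1} − x_{i+1}·y_i:
  -28, -8, -4, -1  ⇒  2A = -41, A = -20.5.
Then Σ (x_i + x_{i+1})·c_i = -238, so x̄ = -238 / (6·(-20.5)) = 238/123.

238/123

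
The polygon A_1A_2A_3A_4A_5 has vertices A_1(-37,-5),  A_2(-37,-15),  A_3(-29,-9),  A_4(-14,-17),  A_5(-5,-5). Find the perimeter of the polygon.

84

|A_1A_2| = √((0)² + (-10)²) = √100 = 10
|A_2A_3| = √((8)² + (6)²) = √100 = 10
|A_3A_4| = √((15)² + (-8)²) = √289 = 17
|A_4A_5| = √((9)² + (12)²) = √225 = 15
|A_5A_1| = √((-32)² + (0)²) = √1024 = 32
Perimeter = 10 + 10 + 17 + 15 + 32 = 84.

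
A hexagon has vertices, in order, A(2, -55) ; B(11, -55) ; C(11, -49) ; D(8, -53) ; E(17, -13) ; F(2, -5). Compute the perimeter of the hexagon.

|AB| = √((9)² + (0)²) = √81 = 9
|BC| = √((0)² + (6)²) = √36 = 6
|CD| = √((-3)² + (-4)²) = √25 = 5
|DE| = √((9)² + (40)²) = √1681 = 41
|EF| = √((-15)² + (8)²) = √289 = 17
|FA| = √((0)² + (-50)²) = √2500 = 50
Perimeter = 9 + 6 + 5 + 41 + 17 + 50 = 128.

128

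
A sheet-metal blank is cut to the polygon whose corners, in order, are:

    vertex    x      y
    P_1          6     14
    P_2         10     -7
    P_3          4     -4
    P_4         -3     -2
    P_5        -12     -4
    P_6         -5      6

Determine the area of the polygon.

212

Apply the shoelace (surveyor's) formula: 2A = Σ (x_i·y_{i+1} − x_{i+1}·y_i), indices taken mod 6.
P_1→P_2: (6)(-7) − (10)(14) = -182
P_2→P_3: (10)(-4) − (4)(-7) = -12
P_3→P_4: (4)(-2) − (-3)(-4) = -20
P_4→P_5: (-3)(-4) − (-12)(-2) = -12
P_5→P_6: (-12)(6) − (-5)(-4) = -92
P_6→P_1: (-5)(14) − (6)(6) = -106
Σ = -424
Area = |Σ|/2 = 212.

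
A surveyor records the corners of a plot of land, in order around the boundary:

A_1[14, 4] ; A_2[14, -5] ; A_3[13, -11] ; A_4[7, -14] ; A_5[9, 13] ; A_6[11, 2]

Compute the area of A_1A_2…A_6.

106

Σ = (-126) + (-89) + (-105) + (217) + (-125) + (16) = -212
Area = |Σ|/2 = 106.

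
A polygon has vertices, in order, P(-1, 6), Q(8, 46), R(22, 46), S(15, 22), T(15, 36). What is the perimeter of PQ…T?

128

|PQ| = √((9)² + (40)²) = √1681 = 41
|QR| = √((14)² + (0)²) = √196 = 14
|RS| = √((-7)² + (-24)²) = √625 = 25
|ST| = √((0)² + (14)²) = √196 = 14
|TP| = √((-16)² + (-30)²) = √1156 = 34
Perimeter = 41 + 14 + 25 + 14 + 34 = 128.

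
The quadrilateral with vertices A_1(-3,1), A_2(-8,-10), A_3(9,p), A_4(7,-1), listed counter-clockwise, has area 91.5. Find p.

-4

The doubled signed area Σ (x_i y_{i+1} − x_{i+1} y_i) is linear in p.
With p=0 it equals 123; the coefficient of p is -15 (from the two edges through A_3).
So -15·p + 123 = 2·91.5 = 183 ⇒ p = -4.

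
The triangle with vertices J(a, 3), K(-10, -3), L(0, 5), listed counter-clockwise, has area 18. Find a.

The doubled signed area Σ (x_i y_{i+1} − x_{i+1} y_i) is linear in a.
With a=0 it equals -20; the coefficient of a is -8 (from the two edges through J).
So -8·a + -20 = 2·18 = 36 ⇒ a = -7.

-7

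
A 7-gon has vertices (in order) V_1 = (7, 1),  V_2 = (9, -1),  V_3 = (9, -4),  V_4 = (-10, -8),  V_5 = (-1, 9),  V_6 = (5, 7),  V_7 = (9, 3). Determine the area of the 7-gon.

Apply the surveyor's formula: 2A = Σ (x_i·y_{i+1} − x_{i+1}·y_i), indices taken mod 7.
Cross-terms: -16, -27, -112, -98, -52, -48, -12  ⇒  Σ = -365
Area = |Σ|/2 = 182.5.

182.5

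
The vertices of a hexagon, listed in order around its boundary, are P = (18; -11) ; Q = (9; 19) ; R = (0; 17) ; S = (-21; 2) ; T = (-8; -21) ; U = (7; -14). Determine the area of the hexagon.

Apply the shoelace formula: 2A = Σ (x_i·y_{i+1} − x_{i+1}·y_i), indices taken mod 6.
Σ = (441) + (153) + (357) + (457) + (259) + (175) = 1842
Area = |Σ|/2 = 921.

921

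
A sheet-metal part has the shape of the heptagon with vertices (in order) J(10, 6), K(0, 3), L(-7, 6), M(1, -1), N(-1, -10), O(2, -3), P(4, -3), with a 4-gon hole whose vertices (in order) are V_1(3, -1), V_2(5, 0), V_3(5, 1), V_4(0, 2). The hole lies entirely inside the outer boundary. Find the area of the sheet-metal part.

Outer boundary:
Apply the surveyor's formula: 2A = Σ (x_i·y_{i+1} − x_{i+1}·y_i), indices taken mod 7.
Σ = (30) + (21) + (1) + (-11) + (23) + (6) + (54) = 124
Area = |Σ|/2 = 62.
Hole:
Apply the surveyor's formula: 2A = Σ (x_i·y_{i+1} − x_{i+1}·y_i), indices taken mod 4.
V_1→V_2: (3)(0) − (5)(-1) = 5
V_2→V_3: (5)(1) − (5)(0) = 5
V_3→V_4: (5)(2) − (0)(1) = 10
V_4→V_1: (0)(-1) − (3)(2) = -6
Σ = 14
Area = |Σ|/2 = 7.
Net area = 62 − 7 = 55.

55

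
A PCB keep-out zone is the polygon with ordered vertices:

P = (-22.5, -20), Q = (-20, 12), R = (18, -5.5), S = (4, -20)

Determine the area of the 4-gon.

822

Σ = (-670) + (-106) + (-338) + (-530) = -1644
Area = |Σ|/2 = 822.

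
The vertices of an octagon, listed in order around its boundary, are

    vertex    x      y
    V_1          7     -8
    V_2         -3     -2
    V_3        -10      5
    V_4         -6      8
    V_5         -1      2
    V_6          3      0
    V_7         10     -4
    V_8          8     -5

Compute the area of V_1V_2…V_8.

Σ = (-38) + (-35) + (-50) + (-4) + (-6) + (-12) + (-18) + (-29) = -192
Area = |Σ|/2 = 96.

96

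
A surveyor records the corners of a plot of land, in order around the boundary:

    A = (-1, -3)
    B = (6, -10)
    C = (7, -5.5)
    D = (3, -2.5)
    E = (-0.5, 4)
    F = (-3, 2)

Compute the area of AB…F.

48.375

Apply the surveyor's formula: 2A = Σ (x_i·y_{i+1} − x_{i+1}·y_i), indices taken mod 6.
Σ = (28) + (37) + (-1) + (10.75) + (11) + (11) = 96.75
Area = |Σ|/2 = 48.375.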